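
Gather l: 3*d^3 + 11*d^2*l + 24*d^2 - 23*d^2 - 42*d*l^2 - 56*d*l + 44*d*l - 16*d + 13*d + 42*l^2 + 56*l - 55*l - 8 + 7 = 3*d^3 + d^2 - 3*d + l^2*(42 - 42*d) + l*(11*d^2 - 12*d + 1) - 1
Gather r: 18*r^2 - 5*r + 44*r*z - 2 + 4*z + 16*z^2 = 18*r^2 + r*(44*z - 5) + 16*z^2 + 4*z - 2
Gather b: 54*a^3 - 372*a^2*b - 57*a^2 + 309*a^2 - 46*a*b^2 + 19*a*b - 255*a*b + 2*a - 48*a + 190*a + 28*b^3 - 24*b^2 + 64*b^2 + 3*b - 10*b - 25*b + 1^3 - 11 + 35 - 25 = 54*a^3 + 252*a^2 + 144*a + 28*b^3 + b^2*(40 - 46*a) + b*(-372*a^2 - 236*a - 32)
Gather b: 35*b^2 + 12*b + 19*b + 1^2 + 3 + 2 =35*b^2 + 31*b + 6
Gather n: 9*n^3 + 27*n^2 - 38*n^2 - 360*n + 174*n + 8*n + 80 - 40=9*n^3 - 11*n^2 - 178*n + 40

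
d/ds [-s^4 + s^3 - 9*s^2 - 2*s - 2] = -4*s^3 + 3*s^2 - 18*s - 2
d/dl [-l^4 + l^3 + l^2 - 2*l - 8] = -4*l^3 + 3*l^2 + 2*l - 2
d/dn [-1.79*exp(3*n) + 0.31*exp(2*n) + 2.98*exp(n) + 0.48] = (-5.37*exp(2*n) + 0.62*exp(n) + 2.98)*exp(n)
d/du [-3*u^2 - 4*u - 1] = -6*u - 4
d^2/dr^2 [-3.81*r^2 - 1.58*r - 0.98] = -7.62000000000000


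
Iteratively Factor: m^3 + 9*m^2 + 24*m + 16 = (m + 4)*(m^2 + 5*m + 4) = (m + 4)^2*(m + 1)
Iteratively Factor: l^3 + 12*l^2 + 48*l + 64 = (l + 4)*(l^2 + 8*l + 16) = (l + 4)^2*(l + 4)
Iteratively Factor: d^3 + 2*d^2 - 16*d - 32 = (d + 2)*(d^2 - 16) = (d - 4)*(d + 2)*(d + 4)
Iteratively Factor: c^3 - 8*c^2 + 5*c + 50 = (c - 5)*(c^2 - 3*c - 10) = (c - 5)*(c + 2)*(c - 5)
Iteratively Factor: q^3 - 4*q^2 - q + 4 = (q - 4)*(q^2 - 1) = (q - 4)*(q - 1)*(q + 1)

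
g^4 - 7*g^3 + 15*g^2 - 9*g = g*(g - 3)^2*(g - 1)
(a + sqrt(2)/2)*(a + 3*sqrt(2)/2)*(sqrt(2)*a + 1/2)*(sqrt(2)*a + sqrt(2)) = 2*a^4 + 2*a^3 + 9*sqrt(2)*a^3/2 + 5*a^2 + 9*sqrt(2)*a^2/2 + 3*sqrt(2)*a/4 + 5*a + 3*sqrt(2)/4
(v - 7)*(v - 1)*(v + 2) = v^3 - 6*v^2 - 9*v + 14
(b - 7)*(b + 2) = b^2 - 5*b - 14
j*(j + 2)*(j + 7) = j^3 + 9*j^2 + 14*j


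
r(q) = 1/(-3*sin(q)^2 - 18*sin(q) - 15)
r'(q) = (6*sin(q)*cos(q) + 18*cos(q))/(-3*sin(q)^2 - 18*sin(q) - 15)^2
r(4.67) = -92.75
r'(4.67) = -4376.43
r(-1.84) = -2.29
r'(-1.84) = -17.08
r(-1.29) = -2.11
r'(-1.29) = 15.05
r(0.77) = -0.03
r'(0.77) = 0.02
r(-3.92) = -0.03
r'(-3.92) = -0.02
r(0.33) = -0.05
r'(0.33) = 0.04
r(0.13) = -0.06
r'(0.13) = 0.06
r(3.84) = -0.21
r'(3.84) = -0.50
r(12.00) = -0.16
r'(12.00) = 0.32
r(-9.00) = -0.12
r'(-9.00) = -0.22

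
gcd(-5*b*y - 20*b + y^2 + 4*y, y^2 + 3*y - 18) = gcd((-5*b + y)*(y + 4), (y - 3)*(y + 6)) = 1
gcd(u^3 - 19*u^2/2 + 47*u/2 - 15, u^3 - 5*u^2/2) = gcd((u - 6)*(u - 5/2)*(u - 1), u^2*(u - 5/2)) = u - 5/2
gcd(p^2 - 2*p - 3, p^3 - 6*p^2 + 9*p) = p - 3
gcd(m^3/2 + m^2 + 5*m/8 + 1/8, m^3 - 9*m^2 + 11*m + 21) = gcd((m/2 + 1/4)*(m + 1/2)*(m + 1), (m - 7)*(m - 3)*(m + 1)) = m + 1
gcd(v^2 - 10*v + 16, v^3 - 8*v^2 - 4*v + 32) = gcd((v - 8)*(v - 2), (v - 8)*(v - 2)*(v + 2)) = v^2 - 10*v + 16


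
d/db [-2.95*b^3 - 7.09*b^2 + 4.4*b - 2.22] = -8.85*b^2 - 14.18*b + 4.4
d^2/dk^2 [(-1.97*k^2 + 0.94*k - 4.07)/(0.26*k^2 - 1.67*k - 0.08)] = (-1.58366*k^3 - 1.896648*k^2 + 10.720476*k - 23.147342)/(0.017576*k^6 - 0.338676*k^5 + 2.159118*k^4 - 4.449047*k^3 - 0.664344*k^2 - 0.032064*k - 0.000512)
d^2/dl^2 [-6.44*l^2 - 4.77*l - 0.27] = -12.8800000000000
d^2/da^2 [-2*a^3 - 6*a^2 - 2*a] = -12*a - 12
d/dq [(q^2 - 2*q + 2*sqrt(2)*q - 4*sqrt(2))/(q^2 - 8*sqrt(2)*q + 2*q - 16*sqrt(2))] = 2*(-5*sqrt(2)*q^2 + 2*q^2 - 12*sqrt(2)*q - 64 + 20*sqrt(2))/(q^4 - 16*sqrt(2)*q^3 + 4*q^3 - 64*sqrt(2)*q^2 + 132*q^2 - 64*sqrt(2)*q + 512*q + 512)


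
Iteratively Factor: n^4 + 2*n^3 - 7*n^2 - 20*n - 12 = (n + 1)*(n^3 + n^2 - 8*n - 12) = (n + 1)*(n + 2)*(n^2 - n - 6) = (n + 1)*(n + 2)^2*(n - 3)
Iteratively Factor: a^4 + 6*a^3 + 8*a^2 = (a)*(a^3 + 6*a^2 + 8*a) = a*(a + 2)*(a^2 + 4*a) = a*(a + 2)*(a + 4)*(a)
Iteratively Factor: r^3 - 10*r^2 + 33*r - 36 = (r - 3)*(r^2 - 7*r + 12) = (r - 4)*(r - 3)*(r - 3)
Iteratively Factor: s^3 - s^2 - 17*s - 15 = (s + 3)*(s^2 - 4*s - 5) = (s - 5)*(s + 3)*(s + 1)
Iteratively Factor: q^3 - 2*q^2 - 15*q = (q - 5)*(q^2 + 3*q) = q*(q - 5)*(q + 3)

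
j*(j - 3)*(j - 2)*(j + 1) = j^4 - 4*j^3 + j^2 + 6*j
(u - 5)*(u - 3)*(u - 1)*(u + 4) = u^4 - 5*u^3 - 13*u^2 + 77*u - 60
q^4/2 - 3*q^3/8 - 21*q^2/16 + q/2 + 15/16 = (q/2 + 1/2)*(q - 3/2)*(q - 5/4)*(q + 1)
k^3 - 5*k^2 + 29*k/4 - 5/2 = (k - 5/2)*(k - 2)*(k - 1/2)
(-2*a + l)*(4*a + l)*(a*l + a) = -8*a^3*l - 8*a^3 + 2*a^2*l^2 + 2*a^2*l + a*l^3 + a*l^2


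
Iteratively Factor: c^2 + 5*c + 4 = (c + 1)*(c + 4)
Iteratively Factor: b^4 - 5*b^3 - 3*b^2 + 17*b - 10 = (b + 2)*(b^3 - 7*b^2 + 11*b - 5) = (b - 1)*(b + 2)*(b^2 - 6*b + 5) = (b - 5)*(b - 1)*(b + 2)*(b - 1)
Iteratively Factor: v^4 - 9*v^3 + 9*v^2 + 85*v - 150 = (v + 3)*(v^3 - 12*v^2 + 45*v - 50) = (v - 5)*(v + 3)*(v^2 - 7*v + 10) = (v - 5)*(v - 2)*(v + 3)*(v - 5)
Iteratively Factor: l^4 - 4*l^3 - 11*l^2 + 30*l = (l)*(l^3 - 4*l^2 - 11*l + 30) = l*(l - 2)*(l^2 - 2*l - 15) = l*(l - 2)*(l + 3)*(l - 5)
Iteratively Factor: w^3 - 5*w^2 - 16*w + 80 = (w + 4)*(w^2 - 9*w + 20) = (w - 5)*(w + 4)*(w - 4)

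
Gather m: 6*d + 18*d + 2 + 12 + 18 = 24*d + 32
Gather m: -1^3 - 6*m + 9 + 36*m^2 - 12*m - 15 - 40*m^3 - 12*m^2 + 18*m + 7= -40*m^3 + 24*m^2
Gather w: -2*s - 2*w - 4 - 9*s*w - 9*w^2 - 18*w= -2*s - 9*w^2 + w*(-9*s - 20) - 4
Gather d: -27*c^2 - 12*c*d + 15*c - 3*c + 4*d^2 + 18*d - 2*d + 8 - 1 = -27*c^2 + 12*c + 4*d^2 + d*(16 - 12*c) + 7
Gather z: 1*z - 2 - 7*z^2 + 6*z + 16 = -7*z^2 + 7*z + 14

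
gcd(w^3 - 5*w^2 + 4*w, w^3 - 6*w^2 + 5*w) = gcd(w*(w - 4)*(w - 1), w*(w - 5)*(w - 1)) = w^2 - w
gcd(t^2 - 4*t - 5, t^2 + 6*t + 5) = t + 1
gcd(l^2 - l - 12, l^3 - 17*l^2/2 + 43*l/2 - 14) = l - 4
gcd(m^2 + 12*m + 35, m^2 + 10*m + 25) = m + 5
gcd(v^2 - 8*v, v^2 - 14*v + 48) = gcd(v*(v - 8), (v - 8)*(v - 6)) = v - 8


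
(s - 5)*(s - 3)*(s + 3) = s^3 - 5*s^2 - 9*s + 45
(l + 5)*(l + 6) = l^2 + 11*l + 30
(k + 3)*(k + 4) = k^2 + 7*k + 12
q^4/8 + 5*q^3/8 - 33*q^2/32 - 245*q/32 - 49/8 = (q/4 + 1)*(q/2 + 1/2)*(q - 7/2)*(q + 7/2)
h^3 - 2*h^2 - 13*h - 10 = (h - 5)*(h + 1)*(h + 2)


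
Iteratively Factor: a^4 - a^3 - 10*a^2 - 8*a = (a + 2)*(a^3 - 3*a^2 - 4*a) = a*(a + 2)*(a^2 - 3*a - 4) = a*(a + 1)*(a + 2)*(a - 4)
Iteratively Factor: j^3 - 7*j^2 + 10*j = (j - 5)*(j^2 - 2*j) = j*(j - 5)*(j - 2)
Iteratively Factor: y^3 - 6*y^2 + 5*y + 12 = (y - 3)*(y^2 - 3*y - 4) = (y - 4)*(y - 3)*(y + 1)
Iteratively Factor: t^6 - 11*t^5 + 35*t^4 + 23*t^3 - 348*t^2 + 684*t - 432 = (t - 3)*(t^5 - 8*t^4 + 11*t^3 + 56*t^2 - 180*t + 144) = (t - 4)*(t - 3)*(t^4 - 4*t^3 - 5*t^2 + 36*t - 36) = (t - 4)*(t - 3)*(t - 2)*(t^3 - 2*t^2 - 9*t + 18) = (t - 4)*(t - 3)*(t - 2)*(t + 3)*(t^2 - 5*t + 6) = (t - 4)*(t - 3)^2*(t - 2)*(t + 3)*(t - 2)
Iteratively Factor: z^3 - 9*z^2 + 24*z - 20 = (z - 2)*(z^2 - 7*z + 10) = (z - 2)^2*(z - 5)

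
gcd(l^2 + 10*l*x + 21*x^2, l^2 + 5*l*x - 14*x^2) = l + 7*x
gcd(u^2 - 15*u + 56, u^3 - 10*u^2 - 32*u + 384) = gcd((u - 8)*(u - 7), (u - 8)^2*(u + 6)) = u - 8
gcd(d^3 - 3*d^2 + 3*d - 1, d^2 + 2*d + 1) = 1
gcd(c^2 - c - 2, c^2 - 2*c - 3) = c + 1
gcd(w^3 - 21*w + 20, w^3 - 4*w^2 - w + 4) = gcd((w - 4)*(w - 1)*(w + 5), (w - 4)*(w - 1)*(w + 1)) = w^2 - 5*w + 4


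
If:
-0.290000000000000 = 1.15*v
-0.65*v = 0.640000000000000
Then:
No Solution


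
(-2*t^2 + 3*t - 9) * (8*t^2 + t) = -16*t^4 + 22*t^3 - 69*t^2 - 9*t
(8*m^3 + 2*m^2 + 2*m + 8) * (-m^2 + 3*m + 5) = -8*m^5 + 22*m^4 + 44*m^3 + 8*m^2 + 34*m + 40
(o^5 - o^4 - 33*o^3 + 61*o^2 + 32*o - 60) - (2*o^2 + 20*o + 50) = o^5 - o^4 - 33*o^3 + 59*o^2 + 12*o - 110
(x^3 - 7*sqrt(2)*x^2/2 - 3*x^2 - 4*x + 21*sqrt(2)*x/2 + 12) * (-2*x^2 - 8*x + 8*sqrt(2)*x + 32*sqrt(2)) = -2*x^5 - 2*x^4 + 15*sqrt(2)*x^4 - 24*x^3 + 15*sqrt(2)*x^3 - 212*sqrt(2)*x^2 - 48*x^2 - 32*sqrt(2)*x + 576*x + 384*sqrt(2)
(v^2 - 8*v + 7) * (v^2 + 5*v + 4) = v^4 - 3*v^3 - 29*v^2 + 3*v + 28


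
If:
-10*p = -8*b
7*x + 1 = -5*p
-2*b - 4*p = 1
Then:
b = -5/26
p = -2/13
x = -3/91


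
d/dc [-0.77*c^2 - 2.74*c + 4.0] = -1.54*c - 2.74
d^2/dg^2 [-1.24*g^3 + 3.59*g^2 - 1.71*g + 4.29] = 7.18 - 7.44*g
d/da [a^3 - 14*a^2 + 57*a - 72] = 3*a^2 - 28*a + 57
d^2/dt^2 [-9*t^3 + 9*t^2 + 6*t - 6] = 18 - 54*t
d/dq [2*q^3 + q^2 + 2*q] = 6*q^2 + 2*q + 2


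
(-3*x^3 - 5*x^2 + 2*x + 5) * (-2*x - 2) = 6*x^4 + 16*x^3 + 6*x^2 - 14*x - 10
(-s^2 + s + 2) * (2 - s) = s^3 - 3*s^2 + 4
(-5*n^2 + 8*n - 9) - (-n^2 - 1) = -4*n^2 + 8*n - 8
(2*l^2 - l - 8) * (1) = 2*l^2 - l - 8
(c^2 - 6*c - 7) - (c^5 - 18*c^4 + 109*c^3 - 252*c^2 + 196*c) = -c^5 + 18*c^4 - 109*c^3 + 253*c^2 - 202*c - 7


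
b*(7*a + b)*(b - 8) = 7*a*b^2 - 56*a*b + b^3 - 8*b^2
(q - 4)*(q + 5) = q^2 + q - 20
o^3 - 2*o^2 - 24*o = o*(o - 6)*(o + 4)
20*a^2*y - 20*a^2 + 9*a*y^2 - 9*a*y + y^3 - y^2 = (4*a + y)*(5*a + y)*(y - 1)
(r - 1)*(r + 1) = r^2 - 1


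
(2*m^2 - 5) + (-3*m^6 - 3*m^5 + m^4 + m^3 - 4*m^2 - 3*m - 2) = -3*m^6 - 3*m^5 + m^4 + m^3 - 2*m^2 - 3*m - 7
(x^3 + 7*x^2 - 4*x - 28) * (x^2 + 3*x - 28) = x^5 + 10*x^4 - 11*x^3 - 236*x^2 + 28*x + 784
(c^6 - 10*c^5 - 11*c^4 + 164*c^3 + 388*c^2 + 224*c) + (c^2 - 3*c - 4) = c^6 - 10*c^5 - 11*c^4 + 164*c^3 + 389*c^2 + 221*c - 4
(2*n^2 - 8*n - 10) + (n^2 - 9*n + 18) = 3*n^2 - 17*n + 8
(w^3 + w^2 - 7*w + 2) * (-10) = -10*w^3 - 10*w^2 + 70*w - 20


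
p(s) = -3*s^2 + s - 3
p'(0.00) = 1.00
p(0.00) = -3.00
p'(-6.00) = 37.00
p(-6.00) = -117.00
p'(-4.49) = 27.94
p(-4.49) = -67.97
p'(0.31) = -0.86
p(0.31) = -2.98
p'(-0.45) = 3.70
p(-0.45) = -4.06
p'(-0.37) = 3.22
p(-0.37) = -3.78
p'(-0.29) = 2.74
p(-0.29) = -3.54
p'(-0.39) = 3.34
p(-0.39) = -3.85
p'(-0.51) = 4.06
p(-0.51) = -4.29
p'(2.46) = -13.76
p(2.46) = -18.69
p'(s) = 1 - 6*s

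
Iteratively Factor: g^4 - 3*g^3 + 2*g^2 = (g - 1)*(g^3 - 2*g^2) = (g - 2)*(g - 1)*(g^2) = g*(g - 2)*(g - 1)*(g)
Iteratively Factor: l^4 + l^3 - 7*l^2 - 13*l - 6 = (l - 3)*(l^3 + 4*l^2 + 5*l + 2) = (l - 3)*(l + 1)*(l^2 + 3*l + 2) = (l - 3)*(l + 1)*(l + 2)*(l + 1)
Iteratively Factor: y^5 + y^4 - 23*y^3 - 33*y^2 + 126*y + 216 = (y + 3)*(y^4 - 2*y^3 - 17*y^2 + 18*y + 72) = (y + 2)*(y + 3)*(y^3 - 4*y^2 - 9*y + 36) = (y - 4)*(y + 2)*(y + 3)*(y^2 - 9) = (y - 4)*(y + 2)*(y + 3)^2*(y - 3)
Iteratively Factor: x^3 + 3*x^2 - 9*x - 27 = (x - 3)*(x^2 + 6*x + 9) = (x - 3)*(x + 3)*(x + 3)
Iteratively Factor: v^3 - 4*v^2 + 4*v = (v)*(v^2 - 4*v + 4) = v*(v - 2)*(v - 2)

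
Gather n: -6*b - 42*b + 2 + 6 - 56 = -48*b - 48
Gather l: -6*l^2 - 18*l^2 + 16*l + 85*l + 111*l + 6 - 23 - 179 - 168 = -24*l^2 + 212*l - 364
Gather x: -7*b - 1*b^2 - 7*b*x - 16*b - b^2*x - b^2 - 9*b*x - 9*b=-2*b^2 - 32*b + x*(-b^2 - 16*b)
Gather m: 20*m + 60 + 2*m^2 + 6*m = 2*m^2 + 26*m + 60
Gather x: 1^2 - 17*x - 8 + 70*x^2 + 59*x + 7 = 70*x^2 + 42*x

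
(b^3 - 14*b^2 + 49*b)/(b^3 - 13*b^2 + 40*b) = (b^2 - 14*b + 49)/(b^2 - 13*b + 40)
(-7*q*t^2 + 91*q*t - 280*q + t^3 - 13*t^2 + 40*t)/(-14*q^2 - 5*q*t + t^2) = (t^2 - 13*t + 40)/(2*q + t)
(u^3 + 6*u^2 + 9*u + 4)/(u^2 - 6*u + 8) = (u^3 + 6*u^2 + 9*u + 4)/(u^2 - 6*u + 8)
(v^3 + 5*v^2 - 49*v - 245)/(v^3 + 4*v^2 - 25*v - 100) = (v^2 - 49)/(v^2 - v - 20)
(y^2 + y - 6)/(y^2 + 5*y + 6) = (y - 2)/(y + 2)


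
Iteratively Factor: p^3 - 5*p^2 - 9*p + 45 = (p - 3)*(p^2 - 2*p - 15) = (p - 5)*(p - 3)*(p + 3)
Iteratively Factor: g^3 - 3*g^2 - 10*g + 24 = (g + 3)*(g^2 - 6*g + 8) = (g - 2)*(g + 3)*(g - 4)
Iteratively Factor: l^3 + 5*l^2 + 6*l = (l + 2)*(l^2 + 3*l) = l*(l + 2)*(l + 3)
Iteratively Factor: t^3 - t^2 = (t - 1)*(t^2) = t*(t - 1)*(t)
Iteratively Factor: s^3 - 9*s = (s + 3)*(s^2 - 3*s) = s*(s + 3)*(s - 3)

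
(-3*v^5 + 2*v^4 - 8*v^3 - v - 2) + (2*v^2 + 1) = -3*v^5 + 2*v^4 - 8*v^3 + 2*v^2 - v - 1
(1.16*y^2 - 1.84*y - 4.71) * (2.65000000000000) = 3.074*y^2 - 4.876*y - 12.4815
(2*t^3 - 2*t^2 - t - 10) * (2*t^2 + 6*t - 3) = 4*t^5 + 8*t^4 - 20*t^3 - 20*t^2 - 57*t + 30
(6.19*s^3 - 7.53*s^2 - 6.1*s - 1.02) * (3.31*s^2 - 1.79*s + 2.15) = 20.4889*s^5 - 36.0044*s^4 + 6.5962*s^3 - 8.6467*s^2 - 11.2892*s - 2.193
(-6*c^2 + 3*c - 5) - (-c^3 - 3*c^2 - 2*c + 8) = c^3 - 3*c^2 + 5*c - 13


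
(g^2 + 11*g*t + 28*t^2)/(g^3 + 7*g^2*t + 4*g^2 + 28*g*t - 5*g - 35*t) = (g + 4*t)/(g^2 + 4*g - 5)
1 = 1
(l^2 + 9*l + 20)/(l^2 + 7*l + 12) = (l + 5)/(l + 3)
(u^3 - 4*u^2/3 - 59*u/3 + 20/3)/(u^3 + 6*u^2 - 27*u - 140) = (u - 1/3)/(u + 7)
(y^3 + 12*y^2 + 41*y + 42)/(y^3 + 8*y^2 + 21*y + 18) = (y + 7)/(y + 3)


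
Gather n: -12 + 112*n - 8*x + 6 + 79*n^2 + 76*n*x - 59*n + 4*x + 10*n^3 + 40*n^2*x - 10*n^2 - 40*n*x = 10*n^3 + n^2*(40*x + 69) + n*(36*x + 53) - 4*x - 6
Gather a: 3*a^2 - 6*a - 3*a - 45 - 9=3*a^2 - 9*a - 54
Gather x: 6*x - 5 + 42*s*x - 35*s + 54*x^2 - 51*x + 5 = -35*s + 54*x^2 + x*(42*s - 45)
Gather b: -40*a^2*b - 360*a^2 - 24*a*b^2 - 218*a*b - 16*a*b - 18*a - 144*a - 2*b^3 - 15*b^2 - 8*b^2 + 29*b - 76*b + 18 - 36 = -360*a^2 - 162*a - 2*b^3 + b^2*(-24*a - 23) + b*(-40*a^2 - 234*a - 47) - 18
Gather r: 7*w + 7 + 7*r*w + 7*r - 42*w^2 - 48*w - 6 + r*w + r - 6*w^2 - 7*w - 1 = r*(8*w + 8) - 48*w^2 - 48*w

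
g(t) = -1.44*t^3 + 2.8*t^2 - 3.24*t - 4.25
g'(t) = -4.32*t^2 + 5.6*t - 3.24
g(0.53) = -5.40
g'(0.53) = -1.49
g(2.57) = -18.53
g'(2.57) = -17.38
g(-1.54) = 12.64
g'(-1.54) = -22.11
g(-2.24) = 33.24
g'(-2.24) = -37.46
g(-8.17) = 994.41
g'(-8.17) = -337.35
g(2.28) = -14.15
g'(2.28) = -12.93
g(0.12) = -4.60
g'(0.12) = -2.63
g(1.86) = -9.86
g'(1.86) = -7.77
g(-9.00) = 1301.47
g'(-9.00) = -403.56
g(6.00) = -233.93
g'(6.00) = -125.16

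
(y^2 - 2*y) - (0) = y^2 - 2*y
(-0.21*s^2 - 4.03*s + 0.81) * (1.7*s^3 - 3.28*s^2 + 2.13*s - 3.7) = -0.357*s^5 - 6.1622*s^4 + 14.1481*s^3 - 10.4637*s^2 + 16.6363*s - 2.997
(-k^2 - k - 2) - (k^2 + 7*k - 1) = -2*k^2 - 8*k - 1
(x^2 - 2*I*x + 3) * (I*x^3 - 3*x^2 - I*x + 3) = I*x^5 - x^4 + 8*I*x^3 - 8*x^2 - 9*I*x + 9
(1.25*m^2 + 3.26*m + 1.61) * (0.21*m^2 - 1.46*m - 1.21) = 0.2625*m^4 - 1.1404*m^3 - 5.934*m^2 - 6.2952*m - 1.9481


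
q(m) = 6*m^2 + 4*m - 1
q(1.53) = 19.17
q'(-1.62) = -15.44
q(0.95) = 8.22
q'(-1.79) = -17.48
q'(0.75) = 13.00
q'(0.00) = 4.00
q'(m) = 12*m + 4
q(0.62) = 3.79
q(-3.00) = 41.00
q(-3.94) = 76.38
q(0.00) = -1.00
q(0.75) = 5.38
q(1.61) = 20.99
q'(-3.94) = -43.28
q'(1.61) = 23.32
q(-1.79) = 11.06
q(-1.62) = 8.27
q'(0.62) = 11.44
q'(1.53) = 22.36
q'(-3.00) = -32.00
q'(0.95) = 15.40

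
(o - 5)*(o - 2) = o^2 - 7*o + 10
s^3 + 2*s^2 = s^2*(s + 2)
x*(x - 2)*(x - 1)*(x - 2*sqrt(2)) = x^4 - 3*x^3 - 2*sqrt(2)*x^3 + 2*x^2 + 6*sqrt(2)*x^2 - 4*sqrt(2)*x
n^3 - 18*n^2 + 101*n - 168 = (n - 8)*(n - 7)*(n - 3)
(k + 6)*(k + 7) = k^2 + 13*k + 42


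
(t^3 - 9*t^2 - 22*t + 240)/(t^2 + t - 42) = (t^2 - 3*t - 40)/(t + 7)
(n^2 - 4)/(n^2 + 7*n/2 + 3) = 2*(n - 2)/(2*n + 3)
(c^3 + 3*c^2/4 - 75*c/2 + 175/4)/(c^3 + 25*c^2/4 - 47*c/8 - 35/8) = 2*(c - 5)/(2*c + 1)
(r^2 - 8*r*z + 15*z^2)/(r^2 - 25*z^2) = (r - 3*z)/(r + 5*z)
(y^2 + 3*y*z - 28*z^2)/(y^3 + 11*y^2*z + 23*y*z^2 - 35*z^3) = (y - 4*z)/(y^2 + 4*y*z - 5*z^2)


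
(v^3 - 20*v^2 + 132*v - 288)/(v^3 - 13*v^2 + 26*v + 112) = (v^2 - 12*v + 36)/(v^2 - 5*v - 14)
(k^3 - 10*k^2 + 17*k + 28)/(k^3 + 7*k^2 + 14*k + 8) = (k^2 - 11*k + 28)/(k^2 + 6*k + 8)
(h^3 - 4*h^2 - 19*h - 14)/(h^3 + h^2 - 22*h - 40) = (h^2 - 6*h - 7)/(h^2 - h - 20)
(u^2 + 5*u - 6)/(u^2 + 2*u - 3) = (u + 6)/(u + 3)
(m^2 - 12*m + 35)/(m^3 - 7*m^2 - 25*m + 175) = 1/(m + 5)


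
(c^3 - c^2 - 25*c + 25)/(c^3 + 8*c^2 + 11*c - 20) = (c - 5)/(c + 4)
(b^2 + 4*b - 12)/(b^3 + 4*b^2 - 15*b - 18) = (b - 2)/(b^2 - 2*b - 3)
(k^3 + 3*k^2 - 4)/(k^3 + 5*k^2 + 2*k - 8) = (k + 2)/(k + 4)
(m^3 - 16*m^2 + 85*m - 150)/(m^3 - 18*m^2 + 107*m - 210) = (m - 5)/(m - 7)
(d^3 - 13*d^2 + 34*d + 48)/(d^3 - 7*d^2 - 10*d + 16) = (d^2 - 5*d - 6)/(d^2 + d - 2)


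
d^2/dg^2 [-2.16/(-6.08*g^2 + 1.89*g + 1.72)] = (159.694848*g^2 - 49.641984*g - 2.16*(12.16*g - 1.89)*(24.32*g - 3.78) - 45.176832)/(-6.08*g^2 + 1.89*g + 1.72)^3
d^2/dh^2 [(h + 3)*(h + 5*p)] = 2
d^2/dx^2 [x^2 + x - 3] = 2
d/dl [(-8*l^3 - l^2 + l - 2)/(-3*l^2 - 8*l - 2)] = (24*l^4 + 128*l^3 + 59*l^2 - 8*l - 18)/(9*l^4 + 48*l^3 + 76*l^2 + 32*l + 4)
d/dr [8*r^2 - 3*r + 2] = 16*r - 3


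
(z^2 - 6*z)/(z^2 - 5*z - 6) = z/(z + 1)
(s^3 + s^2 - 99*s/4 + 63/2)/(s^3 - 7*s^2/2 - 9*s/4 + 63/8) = 2*(s + 6)/(2*s + 3)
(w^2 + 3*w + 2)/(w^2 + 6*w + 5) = (w + 2)/(w + 5)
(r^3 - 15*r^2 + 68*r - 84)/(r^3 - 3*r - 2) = (r^2 - 13*r + 42)/(r^2 + 2*r + 1)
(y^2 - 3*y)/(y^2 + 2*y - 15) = y/(y + 5)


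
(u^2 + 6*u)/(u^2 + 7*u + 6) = u/(u + 1)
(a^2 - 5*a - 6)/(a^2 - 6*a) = (a + 1)/a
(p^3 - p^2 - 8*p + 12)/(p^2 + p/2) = 2*(p^3 - p^2 - 8*p + 12)/(p*(2*p + 1))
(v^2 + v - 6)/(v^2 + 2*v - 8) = (v + 3)/(v + 4)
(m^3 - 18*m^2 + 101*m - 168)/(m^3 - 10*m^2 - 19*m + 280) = (m - 3)/(m + 5)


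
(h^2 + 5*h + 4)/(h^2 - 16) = (h + 1)/(h - 4)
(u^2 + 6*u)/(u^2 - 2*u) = (u + 6)/(u - 2)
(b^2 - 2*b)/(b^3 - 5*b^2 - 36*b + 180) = b*(b - 2)/(b^3 - 5*b^2 - 36*b + 180)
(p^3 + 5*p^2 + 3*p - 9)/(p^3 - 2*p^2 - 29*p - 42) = (p^2 + 2*p - 3)/(p^2 - 5*p - 14)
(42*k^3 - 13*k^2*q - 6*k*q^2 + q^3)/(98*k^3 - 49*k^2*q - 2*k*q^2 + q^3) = (3*k + q)/(7*k + q)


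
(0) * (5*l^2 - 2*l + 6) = 0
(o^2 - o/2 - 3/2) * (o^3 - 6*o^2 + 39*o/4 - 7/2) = o^5 - 13*o^4/2 + 45*o^3/4 + 5*o^2/8 - 103*o/8 + 21/4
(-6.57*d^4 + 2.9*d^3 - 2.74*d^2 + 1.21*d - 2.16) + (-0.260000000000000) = -6.57*d^4 + 2.9*d^3 - 2.74*d^2 + 1.21*d - 2.42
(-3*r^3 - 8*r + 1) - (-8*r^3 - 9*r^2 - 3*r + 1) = 5*r^3 + 9*r^2 - 5*r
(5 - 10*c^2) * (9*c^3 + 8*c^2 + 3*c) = -90*c^5 - 80*c^4 + 15*c^3 + 40*c^2 + 15*c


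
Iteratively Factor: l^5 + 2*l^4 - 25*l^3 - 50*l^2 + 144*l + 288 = (l - 3)*(l^4 + 5*l^3 - 10*l^2 - 80*l - 96) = (l - 4)*(l - 3)*(l^3 + 9*l^2 + 26*l + 24) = (l - 4)*(l - 3)*(l + 4)*(l^2 + 5*l + 6) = (l - 4)*(l - 3)*(l + 2)*(l + 4)*(l + 3)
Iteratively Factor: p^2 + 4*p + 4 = (p + 2)*(p + 2)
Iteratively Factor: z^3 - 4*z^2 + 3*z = (z - 3)*(z^2 - z) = (z - 3)*(z - 1)*(z)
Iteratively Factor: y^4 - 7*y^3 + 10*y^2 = (y)*(y^3 - 7*y^2 + 10*y) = y*(y - 5)*(y^2 - 2*y) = y*(y - 5)*(y - 2)*(y)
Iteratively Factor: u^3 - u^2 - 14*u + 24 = (u + 4)*(u^2 - 5*u + 6) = (u - 2)*(u + 4)*(u - 3)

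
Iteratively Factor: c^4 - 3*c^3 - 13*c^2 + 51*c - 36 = (c - 3)*(c^3 - 13*c + 12) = (c - 3)*(c - 1)*(c^2 + c - 12) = (c - 3)*(c - 1)*(c + 4)*(c - 3)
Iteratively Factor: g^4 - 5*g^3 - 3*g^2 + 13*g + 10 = (g - 2)*(g^3 - 3*g^2 - 9*g - 5) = (g - 2)*(g + 1)*(g^2 - 4*g - 5) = (g - 5)*(g - 2)*(g + 1)*(g + 1)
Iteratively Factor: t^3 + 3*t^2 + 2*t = (t)*(t^2 + 3*t + 2) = t*(t + 1)*(t + 2)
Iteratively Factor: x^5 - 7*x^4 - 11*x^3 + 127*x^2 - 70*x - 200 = (x + 4)*(x^4 - 11*x^3 + 33*x^2 - 5*x - 50) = (x - 5)*(x + 4)*(x^3 - 6*x^2 + 3*x + 10) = (x - 5)^2*(x + 4)*(x^2 - x - 2) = (x - 5)^2*(x + 1)*(x + 4)*(x - 2)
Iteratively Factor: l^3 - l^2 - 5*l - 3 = (l + 1)*(l^2 - 2*l - 3) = (l + 1)^2*(l - 3)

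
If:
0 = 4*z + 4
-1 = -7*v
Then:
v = 1/7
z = -1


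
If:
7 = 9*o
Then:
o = 7/9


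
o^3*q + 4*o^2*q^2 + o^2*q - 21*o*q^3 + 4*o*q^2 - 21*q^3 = (o - 3*q)*(o + 7*q)*(o*q + q)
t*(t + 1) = t^2 + t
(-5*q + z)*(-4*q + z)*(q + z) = 20*q^3 + 11*q^2*z - 8*q*z^2 + z^3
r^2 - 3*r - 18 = (r - 6)*(r + 3)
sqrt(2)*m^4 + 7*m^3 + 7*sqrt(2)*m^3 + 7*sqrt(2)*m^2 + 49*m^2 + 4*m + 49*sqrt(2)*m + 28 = (m + 7)*(m + sqrt(2))*(m + 2*sqrt(2))*(sqrt(2)*m + 1)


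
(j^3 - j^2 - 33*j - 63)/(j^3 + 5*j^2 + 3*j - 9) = (j - 7)/(j - 1)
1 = 1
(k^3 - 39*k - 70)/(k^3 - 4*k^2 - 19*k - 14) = (k + 5)/(k + 1)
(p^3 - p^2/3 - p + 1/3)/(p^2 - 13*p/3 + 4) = (3*p^3 - p^2 - 3*p + 1)/(3*p^2 - 13*p + 12)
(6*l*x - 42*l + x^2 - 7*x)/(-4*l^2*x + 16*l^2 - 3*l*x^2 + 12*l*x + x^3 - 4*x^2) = (-6*l*x + 42*l - x^2 + 7*x)/(4*l^2*x - 16*l^2 + 3*l*x^2 - 12*l*x - x^3 + 4*x^2)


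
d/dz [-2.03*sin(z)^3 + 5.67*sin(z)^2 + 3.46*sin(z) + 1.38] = (-6.09*sin(z)^2 + 11.34*sin(z) + 3.46)*cos(z)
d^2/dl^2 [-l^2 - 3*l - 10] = -2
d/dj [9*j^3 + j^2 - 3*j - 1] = 27*j^2 + 2*j - 3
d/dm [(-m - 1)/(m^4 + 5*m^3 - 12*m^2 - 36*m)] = (3*m^4 + 14*m^3 + 3*m^2 - 24*m - 36)/(m^2*(m^6 + 10*m^5 + m^4 - 192*m^3 - 216*m^2 + 864*m + 1296))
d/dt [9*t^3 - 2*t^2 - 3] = t*(27*t - 4)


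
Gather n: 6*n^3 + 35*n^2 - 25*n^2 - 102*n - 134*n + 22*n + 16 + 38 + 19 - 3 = 6*n^3 + 10*n^2 - 214*n + 70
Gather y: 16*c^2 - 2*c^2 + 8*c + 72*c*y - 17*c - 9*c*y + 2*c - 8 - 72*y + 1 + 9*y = 14*c^2 - 7*c + y*(63*c - 63) - 7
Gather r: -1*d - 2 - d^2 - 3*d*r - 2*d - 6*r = -d^2 - 3*d + r*(-3*d - 6) - 2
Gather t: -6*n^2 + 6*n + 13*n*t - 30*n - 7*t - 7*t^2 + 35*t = -6*n^2 - 24*n - 7*t^2 + t*(13*n + 28)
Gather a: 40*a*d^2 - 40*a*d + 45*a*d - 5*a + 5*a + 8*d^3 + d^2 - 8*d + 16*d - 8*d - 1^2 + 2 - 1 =a*(40*d^2 + 5*d) + 8*d^3 + d^2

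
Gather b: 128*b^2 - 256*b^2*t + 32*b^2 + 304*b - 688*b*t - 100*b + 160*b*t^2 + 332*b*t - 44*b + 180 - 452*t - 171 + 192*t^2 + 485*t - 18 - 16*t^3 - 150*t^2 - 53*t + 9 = b^2*(160 - 256*t) + b*(160*t^2 - 356*t + 160) - 16*t^3 + 42*t^2 - 20*t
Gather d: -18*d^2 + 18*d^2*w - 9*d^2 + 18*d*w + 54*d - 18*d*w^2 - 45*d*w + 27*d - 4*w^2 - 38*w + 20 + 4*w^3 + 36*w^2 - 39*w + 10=d^2*(18*w - 27) + d*(-18*w^2 - 27*w + 81) + 4*w^3 + 32*w^2 - 77*w + 30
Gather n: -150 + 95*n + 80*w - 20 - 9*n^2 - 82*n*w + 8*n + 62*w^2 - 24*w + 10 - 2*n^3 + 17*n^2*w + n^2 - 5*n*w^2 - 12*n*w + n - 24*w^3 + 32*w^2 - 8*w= -2*n^3 + n^2*(17*w - 8) + n*(-5*w^2 - 94*w + 104) - 24*w^3 + 94*w^2 + 48*w - 160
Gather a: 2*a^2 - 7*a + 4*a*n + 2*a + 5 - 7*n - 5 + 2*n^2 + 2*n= 2*a^2 + a*(4*n - 5) + 2*n^2 - 5*n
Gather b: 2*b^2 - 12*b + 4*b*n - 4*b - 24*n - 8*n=2*b^2 + b*(4*n - 16) - 32*n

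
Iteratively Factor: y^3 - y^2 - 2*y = (y + 1)*(y^2 - 2*y) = y*(y + 1)*(y - 2)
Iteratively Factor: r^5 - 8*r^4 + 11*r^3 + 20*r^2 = (r + 1)*(r^4 - 9*r^3 + 20*r^2) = r*(r + 1)*(r^3 - 9*r^2 + 20*r) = r^2*(r + 1)*(r^2 - 9*r + 20) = r^2*(r - 4)*(r + 1)*(r - 5)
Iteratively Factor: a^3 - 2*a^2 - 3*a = (a + 1)*(a^2 - 3*a) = (a - 3)*(a + 1)*(a)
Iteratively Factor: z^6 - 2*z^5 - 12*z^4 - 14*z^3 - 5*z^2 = (z + 1)*(z^5 - 3*z^4 - 9*z^3 - 5*z^2) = z*(z + 1)*(z^4 - 3*z^3 - 9*z^2 - 5*z) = z*(z - 5)*(z + 1)*(z^3 + 2*z^2 + z) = z^2*(z - 5)*(z + 1)*(z^2 + 2*z + 1) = z^2*(z - 5)*(z + 1)^2*(z + 1)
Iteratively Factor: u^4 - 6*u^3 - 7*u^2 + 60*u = (u + 3)*(u^3 - 9*u^2 + 20*u) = u*(u + 3)*(u^2 - 9*u + 20) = u*(u - 5)*(u + 3)*(u - 4)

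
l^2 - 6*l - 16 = (l - 8)*(l + 2)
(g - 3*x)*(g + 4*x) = g^2 + g*x - 12*x^2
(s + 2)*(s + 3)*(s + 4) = s^3 + 9*s^2 + 26*s + 24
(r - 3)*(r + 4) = r^2 + r - 12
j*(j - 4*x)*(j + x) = j^3 - 3*j^2*x - 4*j*x^2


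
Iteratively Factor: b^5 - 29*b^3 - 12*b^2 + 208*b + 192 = (b + 4)*(b^4 - 4*b^3 - 13*b^2 + 40*b + 48) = (b + 3)*(b + 4)*(b^3 - 7*b^2 + 8*b + 16) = (b + 1)*(b + 3)*(b + 4)*(b^2 - 8*b + 16) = (b - 4)*(b + 1)*(b + 3)*(b + 4)*(b - 4)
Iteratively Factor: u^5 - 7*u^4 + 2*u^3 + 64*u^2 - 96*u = (u - 4)*(u^4 - 3*u^3 - 10*u^2 + 24*u) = (u - 4)*(u - 2)*(u^3 - u^2 - 12*u) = u*(u - 4)*(u - 2)*(u^2 - u - 12) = u*(u - 4)*(u - 2)*(u + 3)*(u - 4)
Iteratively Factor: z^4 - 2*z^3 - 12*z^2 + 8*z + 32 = (z - 4)*(z^3 + 2*z^2 - 4*z - 8) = (z - 4)*(z + 2)*(z^2 - 4) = (z - 4)*(z + 2)^2*(z - 2)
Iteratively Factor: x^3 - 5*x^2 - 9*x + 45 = (x - 5)*(x^2 - 9) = (x - 5)*(x + 3)*(x - 3)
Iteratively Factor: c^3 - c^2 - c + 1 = (c - 1)*(c^2 - 1) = (c - 1)^2*(c + 1)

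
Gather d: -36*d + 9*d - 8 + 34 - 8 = 18 - 27*d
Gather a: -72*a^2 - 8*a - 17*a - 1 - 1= -72*a^2 - 25*a - 2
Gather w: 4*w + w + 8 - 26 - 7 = 5*w - 25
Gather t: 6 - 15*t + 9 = 15 - 15*t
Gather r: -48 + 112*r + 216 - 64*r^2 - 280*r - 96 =-64*r^2 - 168*r + 72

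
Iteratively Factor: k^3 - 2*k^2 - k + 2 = (k - 1)*(k^2 - k - 2) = (k - 1)*(k + 1)*(k - 2)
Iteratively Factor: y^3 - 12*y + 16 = (y - 2)*(y^2 + 2*y - 8) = (y - 2)^2*(y + 4)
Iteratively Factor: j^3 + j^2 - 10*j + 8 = (j - 1)*(j^2 + 2*j - 8) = (j - 2)*(j - 1)*(j + 4)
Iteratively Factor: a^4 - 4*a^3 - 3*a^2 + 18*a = (a - 3)*(a^3 - a^2 - 6*a) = a*(a - 3)*(a^2 - a - 6) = a*(a - 3)^2*(a + 2)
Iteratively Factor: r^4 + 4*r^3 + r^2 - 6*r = (r + 2)*(r^3 + 2*r^2 - 3*r) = (r + 2)*(r + 3)*(r^2 - r) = r*(r + 2)*(r + 3)*(r - 1)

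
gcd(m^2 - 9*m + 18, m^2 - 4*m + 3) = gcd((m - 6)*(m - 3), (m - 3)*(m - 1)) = m - 3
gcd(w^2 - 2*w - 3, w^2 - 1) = w + 1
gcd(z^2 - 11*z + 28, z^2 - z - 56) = 1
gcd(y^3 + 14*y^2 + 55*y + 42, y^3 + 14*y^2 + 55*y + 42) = y^3 + 14*y^2 + 55*y + 42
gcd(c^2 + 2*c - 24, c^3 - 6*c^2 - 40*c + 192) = c^2 + 2*c - 24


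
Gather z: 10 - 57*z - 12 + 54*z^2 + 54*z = 54*z^2 - 3*z - 2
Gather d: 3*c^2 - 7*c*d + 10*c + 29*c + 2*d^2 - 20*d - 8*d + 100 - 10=3*c^2 + 39*c + 2*d^2 + d*(-7*c - 28) + 90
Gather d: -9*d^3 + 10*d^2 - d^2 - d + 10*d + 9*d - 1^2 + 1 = -9*d^3 + 9*d^2 + 18*d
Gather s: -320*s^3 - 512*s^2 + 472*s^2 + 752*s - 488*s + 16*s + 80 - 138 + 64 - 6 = -320*s^3 - 40*s^2 + 280*s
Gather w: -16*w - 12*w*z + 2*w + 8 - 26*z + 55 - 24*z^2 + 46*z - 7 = w*(-12*z - 14) - 24*z^2 + 20*z + 56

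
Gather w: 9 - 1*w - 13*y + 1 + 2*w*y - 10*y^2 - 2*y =w*(2*y - 1) - 10*y^2 - 15*y + 10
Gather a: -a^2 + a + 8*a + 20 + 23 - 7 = -a^2 + 9*a + 36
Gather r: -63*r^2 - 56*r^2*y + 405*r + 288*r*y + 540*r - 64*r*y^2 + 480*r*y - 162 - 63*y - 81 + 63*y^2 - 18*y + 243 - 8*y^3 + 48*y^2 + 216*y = r^2*(-56*y - 63) + r*(-64*y^2 + 768*y + 945) - 8*y^3 + 111*y^2 + 135*y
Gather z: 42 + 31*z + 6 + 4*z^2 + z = 4*z^2 + 32*z + 48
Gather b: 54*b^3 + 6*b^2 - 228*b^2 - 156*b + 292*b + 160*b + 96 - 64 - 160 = 54*b^3 - 222*b^2 + 296*b - 128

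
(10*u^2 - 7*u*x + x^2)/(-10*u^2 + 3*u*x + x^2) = (-5*u + x)/(5*u + x)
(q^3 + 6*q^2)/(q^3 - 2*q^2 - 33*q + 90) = q^2/(q^2 - 8*q + 15)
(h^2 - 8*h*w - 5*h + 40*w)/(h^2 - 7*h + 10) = (h - 8*w)/(h - 2)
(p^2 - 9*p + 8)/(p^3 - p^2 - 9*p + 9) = (p - 8)/(p^2 - 9)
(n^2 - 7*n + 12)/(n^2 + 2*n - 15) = (n - 4)/(n + 5)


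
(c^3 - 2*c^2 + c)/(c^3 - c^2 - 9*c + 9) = c*(c - 1)/(c^2 - 9)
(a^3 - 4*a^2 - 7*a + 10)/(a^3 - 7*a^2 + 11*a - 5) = (a + 2)/(a - 1)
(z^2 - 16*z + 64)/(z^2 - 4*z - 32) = (z - 8)/(z + 4)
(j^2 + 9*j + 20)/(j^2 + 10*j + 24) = (j + 5)/(j + 6)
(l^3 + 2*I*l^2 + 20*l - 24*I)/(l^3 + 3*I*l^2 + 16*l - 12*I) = (l - 2*I)/(l - I)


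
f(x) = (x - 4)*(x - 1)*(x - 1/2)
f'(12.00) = 306.50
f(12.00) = 1012.00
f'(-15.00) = 846.50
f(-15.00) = -4712.00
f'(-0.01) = 6.61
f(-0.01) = -2.07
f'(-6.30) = 194.87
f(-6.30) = -511.29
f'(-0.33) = 10.46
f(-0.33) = -4.78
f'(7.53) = 93.77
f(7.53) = 162.05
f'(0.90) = -0.97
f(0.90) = 0.12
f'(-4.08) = 101.32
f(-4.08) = -187.99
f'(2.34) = -2.81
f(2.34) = -4.09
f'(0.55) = 1.36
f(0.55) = 0.08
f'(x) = (x - 4)*(x - 1) + (x - 4)*(x - 1/2) + (x - 1)*(x - 1/2)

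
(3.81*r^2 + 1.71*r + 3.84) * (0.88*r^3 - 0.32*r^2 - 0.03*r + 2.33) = 3.3528*r^5 + 0.2856*r^4 + 2.7177*r^3 + 7.5972*r^2 + 3.8691*r + 8.9472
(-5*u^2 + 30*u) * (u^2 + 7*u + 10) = -5*u^4 - 5*u^3 + 160*u^2 + 300*u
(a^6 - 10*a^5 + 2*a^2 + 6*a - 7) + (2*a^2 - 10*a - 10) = a^6 - 10*a^5 + 4*a^2 - 4*a - 17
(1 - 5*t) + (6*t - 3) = t - 2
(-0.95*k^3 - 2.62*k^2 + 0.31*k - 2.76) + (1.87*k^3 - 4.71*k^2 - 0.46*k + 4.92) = 0.92*k^3 - 7.33*k^2 - 0.15*k + 2.16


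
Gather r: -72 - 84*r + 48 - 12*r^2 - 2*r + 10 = -12*r^2 - 86*r - 14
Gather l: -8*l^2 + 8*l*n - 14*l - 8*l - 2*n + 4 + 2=-8*l^2 + l*(8*n - 22) - 2*n + 6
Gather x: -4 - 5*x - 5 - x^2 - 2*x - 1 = -x^2 - 7*x - 10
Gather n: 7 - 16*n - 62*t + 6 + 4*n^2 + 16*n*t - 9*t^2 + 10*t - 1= 4*n^2 + n*(16*t - 16) - 9*t^2 - 52*t + 12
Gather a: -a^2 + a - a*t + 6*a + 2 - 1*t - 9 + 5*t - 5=-a^2 + a*(7 - t) + 4*t - 12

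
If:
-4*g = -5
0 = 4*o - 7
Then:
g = 5/4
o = 7/4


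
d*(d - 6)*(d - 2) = d^3 - 8*d^2 + 12*d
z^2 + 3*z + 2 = (z + 1)*(z + 2)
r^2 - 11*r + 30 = (r - 6)*(r - 5)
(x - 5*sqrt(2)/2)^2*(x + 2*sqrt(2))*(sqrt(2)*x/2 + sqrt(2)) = sqrt(2)*x^4/2 - 3*x^3 + sqrt(2)*x^3 - 6*x^2 - 15*sqrt(2)*x^2/4 - 15*sqrt(2)*x/2 + 25*x + 50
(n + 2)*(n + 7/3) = n^2 + 13*n/3 + 14/3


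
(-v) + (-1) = -v - 1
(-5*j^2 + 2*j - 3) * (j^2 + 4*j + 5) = -5*j^4 - 18*j^3 - 20*j^2 - 2*j - 15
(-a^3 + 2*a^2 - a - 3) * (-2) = 2*a^3 - 4*a^2 + 2*a + 6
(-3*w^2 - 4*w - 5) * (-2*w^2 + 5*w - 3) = 6*w^4 - 7*w^3 - w^2 - 13*w + 15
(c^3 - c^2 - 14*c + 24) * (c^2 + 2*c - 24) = c^5 + c^4 - 40*c^3 + 20*c^2 + 384*c - 576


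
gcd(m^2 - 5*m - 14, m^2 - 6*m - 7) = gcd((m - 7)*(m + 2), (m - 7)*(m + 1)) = m - 7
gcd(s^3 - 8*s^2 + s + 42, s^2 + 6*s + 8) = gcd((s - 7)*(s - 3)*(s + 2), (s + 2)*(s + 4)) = s + 2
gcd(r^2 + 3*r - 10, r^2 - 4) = r - 2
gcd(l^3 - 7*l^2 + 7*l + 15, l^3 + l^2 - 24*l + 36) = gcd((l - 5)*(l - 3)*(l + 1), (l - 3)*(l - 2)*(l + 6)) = l - 3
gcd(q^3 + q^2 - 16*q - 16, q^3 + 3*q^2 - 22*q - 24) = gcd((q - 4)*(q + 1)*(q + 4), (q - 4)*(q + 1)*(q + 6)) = q^2 - 3*q - 4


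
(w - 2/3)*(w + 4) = w^2 + 10*w/3 - 8/3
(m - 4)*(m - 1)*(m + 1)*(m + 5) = m^4 + m^3 - 21*m^2 - m + 20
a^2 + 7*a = a*(a + 7)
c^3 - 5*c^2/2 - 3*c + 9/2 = (c - 3)*(c - 1)*(c + 3/2)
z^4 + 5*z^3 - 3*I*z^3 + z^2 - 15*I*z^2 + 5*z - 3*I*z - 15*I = (z + 5)*(z - 3*I)*(z - I)*(z + I)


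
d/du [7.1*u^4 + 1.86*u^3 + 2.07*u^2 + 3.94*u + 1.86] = 28.4*u^3 + 5.58*u^2 + 4.14*u + 3.94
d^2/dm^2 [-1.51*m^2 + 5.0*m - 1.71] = -3.02000000000000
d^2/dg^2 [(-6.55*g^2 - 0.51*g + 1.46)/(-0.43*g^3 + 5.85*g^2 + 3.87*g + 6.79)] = (2.42219*g^6 + 0.565793999999983*g^5 + 54.4622520000005*g^4 + 66.5254520000001*g^3 - 1828.39797*g^2 - 345.446382*g + 649.415096)/(0.079507*g^9 - 3.244995*g^8 + 42.000336*g^7 - 145.558128*g^6 - 275.521554*g^5 - 892.161486*g^4 - 920.819544*g^3 - 1114.206408*g^2 - 535.268601*g - 313.046839)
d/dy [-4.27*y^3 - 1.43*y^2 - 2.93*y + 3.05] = -12.81*y^2 - 2.86*y - 2.93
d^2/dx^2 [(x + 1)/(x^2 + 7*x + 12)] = 2*((x + 1)*(2*x + 7)^2 - (3*x + 8)*(x^2 + 7*x + 12))/(x^2 + 7*x + 12)^3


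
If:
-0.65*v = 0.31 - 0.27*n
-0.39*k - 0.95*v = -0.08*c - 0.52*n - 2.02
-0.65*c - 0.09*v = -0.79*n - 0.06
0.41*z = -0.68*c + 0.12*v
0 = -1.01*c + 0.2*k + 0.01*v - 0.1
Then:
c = 1.27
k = 6.91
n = 0.96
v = -0.08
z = -2.13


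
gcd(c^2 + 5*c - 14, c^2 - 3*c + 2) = c - 2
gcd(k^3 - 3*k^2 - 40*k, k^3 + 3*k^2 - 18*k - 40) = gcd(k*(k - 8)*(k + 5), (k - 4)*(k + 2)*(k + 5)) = k + 5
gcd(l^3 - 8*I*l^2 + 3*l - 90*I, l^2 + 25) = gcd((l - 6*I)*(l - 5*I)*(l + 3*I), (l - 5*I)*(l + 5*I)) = l - 5*I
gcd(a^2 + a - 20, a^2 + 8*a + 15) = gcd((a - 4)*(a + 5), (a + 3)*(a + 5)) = a + 5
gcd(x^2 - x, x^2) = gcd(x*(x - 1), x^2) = x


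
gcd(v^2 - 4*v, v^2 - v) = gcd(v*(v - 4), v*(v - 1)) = v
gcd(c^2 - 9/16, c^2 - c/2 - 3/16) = c - 3/4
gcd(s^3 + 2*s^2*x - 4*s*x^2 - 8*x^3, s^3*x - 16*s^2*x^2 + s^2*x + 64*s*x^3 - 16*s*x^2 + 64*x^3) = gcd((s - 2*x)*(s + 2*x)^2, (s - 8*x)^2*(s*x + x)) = 1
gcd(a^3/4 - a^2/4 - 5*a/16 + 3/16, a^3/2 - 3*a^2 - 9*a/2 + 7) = 1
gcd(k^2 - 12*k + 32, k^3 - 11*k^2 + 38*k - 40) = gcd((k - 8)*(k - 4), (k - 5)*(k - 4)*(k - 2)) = k - 4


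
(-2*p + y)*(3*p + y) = -6*p^2 + p*y + y^2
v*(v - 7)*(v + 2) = v^3 - 5*v^2 - 14*v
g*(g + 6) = g^2 + 6*g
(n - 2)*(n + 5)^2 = n^3 + 8*n^2 + 5*n - 50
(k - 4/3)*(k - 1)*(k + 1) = k^3 - 4*k^2/3 - k + 4/3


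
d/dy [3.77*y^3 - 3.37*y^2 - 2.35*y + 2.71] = 11.31*y^2 - 6.74*y - 2.35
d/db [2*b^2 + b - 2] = 4*b + 1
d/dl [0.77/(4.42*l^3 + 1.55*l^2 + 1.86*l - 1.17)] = (-10.2102*l^2 - 2.387*l - 1.4322)/(4.42*l^3 + 1.55*l^2 + 1.86*l - 1.17)^2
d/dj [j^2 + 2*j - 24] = 2*j + 2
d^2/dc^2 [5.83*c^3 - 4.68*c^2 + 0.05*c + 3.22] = 34.98*c - 9.36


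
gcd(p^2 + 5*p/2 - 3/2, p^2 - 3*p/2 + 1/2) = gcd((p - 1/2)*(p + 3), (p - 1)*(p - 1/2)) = p - 1/2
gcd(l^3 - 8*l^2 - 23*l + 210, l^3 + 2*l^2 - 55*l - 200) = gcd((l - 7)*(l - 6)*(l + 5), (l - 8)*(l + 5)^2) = l + 5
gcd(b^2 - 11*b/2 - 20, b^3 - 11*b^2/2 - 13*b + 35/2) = b + 5/2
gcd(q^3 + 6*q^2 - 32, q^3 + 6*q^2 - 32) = q^3 + 6*q^2 - 32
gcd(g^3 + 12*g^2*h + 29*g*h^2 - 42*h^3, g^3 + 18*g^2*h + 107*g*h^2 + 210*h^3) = g^2 + 13*g*h + 42*h^2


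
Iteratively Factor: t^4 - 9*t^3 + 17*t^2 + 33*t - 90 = (t + 2)*(t^3 - 11*t^2 + 39*t - 45) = (t - 3)*(t + 2)*(t^2 - 8*t + 15) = (t - 5)*(t - 3)*(t + 2)*(t - 3)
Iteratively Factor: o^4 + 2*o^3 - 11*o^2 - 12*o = (o - 3)*(o^3 + 5*o^2 + 4*o) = (o - 3)*(o + 4)*(o^2 + o) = (o - 3)*(o + 1)*(o + 4)*(o)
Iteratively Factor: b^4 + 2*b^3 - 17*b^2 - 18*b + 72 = (b + 3)*(b^3 - b^2 - 14*b + 24) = (b - 3)*(b + 3)*(b^2 + 2*b - 8) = (b - 3)*(b - 2)*(b + 3)*(b + 4)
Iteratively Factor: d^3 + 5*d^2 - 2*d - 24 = (d + 3)*(d^2 + 2*d - 8) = (d - 2)*(d + 3)*(d + 4)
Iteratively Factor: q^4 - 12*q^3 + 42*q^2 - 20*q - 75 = (q + 1)*(q^3 - 13*q^2 + 55*q - 75) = (q - 5)*(q + 1)*(q^2 - 8*q + 15) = (q - 5)^2*(q + 1)*(q - 3)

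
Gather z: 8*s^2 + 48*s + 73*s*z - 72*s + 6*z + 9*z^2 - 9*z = 8*s^2 - 24*s + 9*z^2 + z*(73*s - 3)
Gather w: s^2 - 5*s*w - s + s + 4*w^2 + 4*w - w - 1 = s^2 + 4*w^2 + w*(3 - 5*s) - 1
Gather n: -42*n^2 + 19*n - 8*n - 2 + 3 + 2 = -42*n^2 + 11*n + 3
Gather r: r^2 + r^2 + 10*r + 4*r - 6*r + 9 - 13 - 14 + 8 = 2*r^2 + 8*r - 10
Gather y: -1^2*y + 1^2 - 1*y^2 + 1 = -y^2 - y + 2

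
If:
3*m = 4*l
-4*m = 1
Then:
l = -3/16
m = -1/4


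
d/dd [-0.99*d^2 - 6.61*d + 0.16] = -1.98*d - 6.61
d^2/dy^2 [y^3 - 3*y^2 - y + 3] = 6*y - 6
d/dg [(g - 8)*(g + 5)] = 2*g - 3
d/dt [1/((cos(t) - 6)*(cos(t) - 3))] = (2*cos(t) - 9)*sin(t)/((cos(t) - 6)^2*(cos(t) - 3)^2)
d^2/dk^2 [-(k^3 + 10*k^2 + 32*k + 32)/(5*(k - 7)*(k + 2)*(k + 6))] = 2*(-9*k^3 - 174*k^2 - 960*k - 2116)/(5*(k^6 - 3*k^5 - 123*k^4 + 251*k^3 + 5166*k^2 - 5292*k - 74088))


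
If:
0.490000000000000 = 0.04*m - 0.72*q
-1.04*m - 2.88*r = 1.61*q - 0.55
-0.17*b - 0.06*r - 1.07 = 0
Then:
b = -0.352941176470588*r - 6.29411764705882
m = 1.4570831283817 - 2.54992621741269*r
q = -0.141662567634038*r - 0.599606492867683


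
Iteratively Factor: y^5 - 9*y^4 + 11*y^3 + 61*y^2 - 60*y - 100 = (y - 5)*(y^4 - 4*y^3 - 9*y^2 + 16*y + 20) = (y - 5)^2*(y^3 + y^2 - 4*y - 4) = (y - 5)^2*(y - 2)*(y^2 + 3*y + 2) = (y - 5)^2*(y - 2)*(y + 2)*(y + 1)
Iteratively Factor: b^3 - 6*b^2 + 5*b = (b - 5)*(b^2 - b) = b*(b - 5)*(b - 1)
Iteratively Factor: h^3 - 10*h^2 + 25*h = (h - 5)*(h^2 - 5*h) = h*(h - 5)*(h - 5)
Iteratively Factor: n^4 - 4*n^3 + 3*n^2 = (n)*(n^3 - 4*n^2 + 3*n) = n*(n - 1)*(n^2 - 3*n) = n*(n - 3)*(n - 1)*(n)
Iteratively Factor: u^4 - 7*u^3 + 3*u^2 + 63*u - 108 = (u - 3)*(u^3 - 4*u^2 - 9*u + 36) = (u - 3)^2*(u^2 - u - 12) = (u - 3)^2*(u + 3)*(u - 4)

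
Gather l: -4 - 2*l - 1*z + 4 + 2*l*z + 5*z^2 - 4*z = l*(2*z - 2) + 5*z^2 - 5*z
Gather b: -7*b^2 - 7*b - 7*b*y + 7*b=-7*b^2 - 7*b*y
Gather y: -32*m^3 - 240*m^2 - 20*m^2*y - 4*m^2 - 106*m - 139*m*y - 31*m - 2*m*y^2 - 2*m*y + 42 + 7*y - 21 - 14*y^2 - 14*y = -32*m^3 - 244*m^2 - 137*m + y^2*(-2*m - 14) + y*(-20*m^2 - 141*m - 7) + 21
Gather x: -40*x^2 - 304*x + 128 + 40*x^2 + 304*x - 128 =0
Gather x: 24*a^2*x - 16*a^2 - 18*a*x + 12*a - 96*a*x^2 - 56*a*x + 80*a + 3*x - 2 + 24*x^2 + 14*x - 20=-16*a^2 + 92*a + x^2*(24 - 96*a) + x*(24*a^2 - 74*a + 17) - 22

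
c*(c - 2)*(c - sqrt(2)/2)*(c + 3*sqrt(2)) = c^4 - 2*c^3 + 5*sqrt(2)*c^3/2 - 5*sqrt(2)*c^2 - 3*c^2 + 6*c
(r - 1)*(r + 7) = r^2 + 6*r - 7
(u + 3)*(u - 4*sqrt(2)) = u^2 - 4*sqrt(2)*u + 3*u - 12*sqrt(2)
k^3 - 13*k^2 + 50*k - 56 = (k - 7)*(k - 4)*(k - 2)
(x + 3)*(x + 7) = x^2 + 10*x + 21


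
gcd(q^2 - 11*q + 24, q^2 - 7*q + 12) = q - 3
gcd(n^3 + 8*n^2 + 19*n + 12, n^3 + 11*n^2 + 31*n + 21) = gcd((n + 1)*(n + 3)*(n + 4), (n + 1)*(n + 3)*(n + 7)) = n^2 + 4*n + 3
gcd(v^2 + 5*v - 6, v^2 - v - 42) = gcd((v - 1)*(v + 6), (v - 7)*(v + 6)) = v + 6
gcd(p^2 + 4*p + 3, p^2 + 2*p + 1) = p + 1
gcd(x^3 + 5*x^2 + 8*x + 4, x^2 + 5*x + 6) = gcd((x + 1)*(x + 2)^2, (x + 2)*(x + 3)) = x + 2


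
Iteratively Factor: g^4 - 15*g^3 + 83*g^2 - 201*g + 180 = (g - 3)*(g^3 - 12*g^2 + 47*g - 60) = (g - 4)*(g - 3)*(g^2 - 8*g + 15) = (g - 4)*(g - 3)^2*(g - 5)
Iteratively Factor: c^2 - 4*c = (c - 4)*(c)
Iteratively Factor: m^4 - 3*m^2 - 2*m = (m)*(m^3 - 3*m - 2) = m*(m + 1)*(m^2 - m - 2) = m*(m + 1)^2*(m - 2)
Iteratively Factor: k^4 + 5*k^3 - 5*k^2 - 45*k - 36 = (k - 3)*(k^3 + 8*k^2 + 19*k + 12) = (k - 3)*(k + 1)*(k^2 + 7*k + 12) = (k - 3)*(k + 1)*(k + 3)*(k + 4)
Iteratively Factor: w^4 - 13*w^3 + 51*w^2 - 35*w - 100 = (w - 5)*(w^3 - 8*w^2 + 11*w + 20) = (w - 5)*(w - 4)*(w^2 - 4*w - 5) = (w - 5)^2*(w - 4)*(w + 1)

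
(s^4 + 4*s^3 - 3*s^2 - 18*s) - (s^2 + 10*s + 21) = s^4 + 4*s^3 - 4*s^2 - 28*s - 21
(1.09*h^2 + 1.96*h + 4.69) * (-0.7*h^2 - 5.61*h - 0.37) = -0.763*h^4 - 7.4869*h^3 - 14.6819*h^2 - 27.0361*h - 1.7353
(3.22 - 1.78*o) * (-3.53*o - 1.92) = 6.2834*o^2 - 7.949*o - 6.1824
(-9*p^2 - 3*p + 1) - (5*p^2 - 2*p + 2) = -14*p^2 - p - 1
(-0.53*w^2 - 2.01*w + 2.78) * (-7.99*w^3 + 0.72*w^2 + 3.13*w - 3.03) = 4.2347*w^5 + 15.6783*w^4 - 25.3183*w^3 - 2.6838*w^2 + 14.7917*w - 8.4234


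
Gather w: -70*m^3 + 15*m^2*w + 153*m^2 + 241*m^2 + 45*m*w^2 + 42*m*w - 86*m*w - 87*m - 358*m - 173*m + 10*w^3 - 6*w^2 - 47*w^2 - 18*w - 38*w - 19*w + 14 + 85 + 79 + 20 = -70*m^3 + 394*m^2 - 618*m + 10*w^3 + w^2*(45*m - 53) + w*(15*m^2 - 44*m - 75) + 198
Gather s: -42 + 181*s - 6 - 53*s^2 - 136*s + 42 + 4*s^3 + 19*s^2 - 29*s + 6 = 4*s^3 - 34*s^2 + 16*s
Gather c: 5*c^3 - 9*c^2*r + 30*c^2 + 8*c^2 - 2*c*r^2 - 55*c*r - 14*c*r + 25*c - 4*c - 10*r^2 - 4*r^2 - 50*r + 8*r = 5*c^3 + c^2*(38 - 9*r) + c*(-2*r^2 - 69*r + 21) - 14*r^2 - 42*r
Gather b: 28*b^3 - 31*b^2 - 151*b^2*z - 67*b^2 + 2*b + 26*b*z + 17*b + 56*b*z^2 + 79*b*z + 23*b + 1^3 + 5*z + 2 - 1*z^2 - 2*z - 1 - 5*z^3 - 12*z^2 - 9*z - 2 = 28*b^3 + b^2*(-151*z - 98) + b*(56*z^2 + 105*z + 42) - 5*z^3 - 13*z^2 - 6*z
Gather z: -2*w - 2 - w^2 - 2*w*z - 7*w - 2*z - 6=-w^2 - 9*w + z*(-2*w - 2) - 8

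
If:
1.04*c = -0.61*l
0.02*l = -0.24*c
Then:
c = 0.00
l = 0.00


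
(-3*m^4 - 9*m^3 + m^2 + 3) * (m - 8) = -3*m^5 + 15*m^4 + 73*m^3 - 8*m^2 + 3*m - 24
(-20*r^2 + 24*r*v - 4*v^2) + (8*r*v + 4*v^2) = -20*r^2 + 32*r*v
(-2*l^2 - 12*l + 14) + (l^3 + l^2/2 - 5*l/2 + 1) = l^3 - 3*l^2/2 - 29*l/2 + 15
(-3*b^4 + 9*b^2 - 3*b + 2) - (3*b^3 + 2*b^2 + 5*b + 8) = -3*b^4 - 3*b^3 + 7*b^2 - 8*b - 6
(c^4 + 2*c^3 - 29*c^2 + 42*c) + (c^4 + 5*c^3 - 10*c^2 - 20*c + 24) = 2*c^4 + 7*c^3 - 39*c^2 + 22*c + 24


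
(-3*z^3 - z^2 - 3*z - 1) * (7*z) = -21*z^4 - 7*z^3 - 21*z^2 - 7*z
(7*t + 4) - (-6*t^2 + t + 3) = 6*t^2 + 6*t + 1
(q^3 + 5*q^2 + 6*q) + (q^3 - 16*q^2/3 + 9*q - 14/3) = 2*q^3 - q^2/3 + 15*q - 14/3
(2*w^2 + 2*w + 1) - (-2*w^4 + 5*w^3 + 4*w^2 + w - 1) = 2*w^4 - 5*w^3 - 2*w^2 + w + 2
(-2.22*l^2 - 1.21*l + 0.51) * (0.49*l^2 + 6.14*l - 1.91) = -1.0878*l^4 - 14.2237*l^3 - 2.9393*l^2 + 5.4425*l - 0.9741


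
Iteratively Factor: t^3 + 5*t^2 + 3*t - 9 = (t + 3)*(t^2 + 2*t - 3) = (t + 3)^2*(t - 1)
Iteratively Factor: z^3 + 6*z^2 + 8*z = (z)*(z^2 + 6*z + 8) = z*(z + 4)*(z + 2)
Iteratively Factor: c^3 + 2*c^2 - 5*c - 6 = (c + 3)*(c^2 - c - 2) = (c + 1)*(c + 3)*(c - 2)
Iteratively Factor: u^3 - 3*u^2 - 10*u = (u)*(u^2 - 3*u - 10) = u*(u - 5)*(u + 2)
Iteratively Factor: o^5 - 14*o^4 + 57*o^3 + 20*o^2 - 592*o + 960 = (o - 4)*(o^4 - 10*o^3 + 17*o^2 + 88*o - 240) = (o - 4)*(o + 3)*(o^3 - 13*o^2 + 56*o - 80) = (o - 4)^2*(o + 3)*(o^2 - 9*o + 20) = (o - 4)^3*(o + 3)*(o - 5)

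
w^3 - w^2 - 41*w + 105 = (w - 5)*(w - 3)*(w + 7)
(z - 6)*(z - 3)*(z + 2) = z^3 - 7*z^2 + 36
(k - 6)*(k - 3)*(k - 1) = k^3 - 10*k^2 + 27*k - 18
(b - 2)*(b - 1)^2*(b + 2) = b^4 - 2*b^3 - 3*b^2 + 8*b - 4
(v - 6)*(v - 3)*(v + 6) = v^3 - 3*v^2 - 36*v + 108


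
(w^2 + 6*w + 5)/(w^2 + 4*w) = (w^2 + 6*w + 5)/(w*(w + 4))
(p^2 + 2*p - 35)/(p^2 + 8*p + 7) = (p - 5)/(p + 1)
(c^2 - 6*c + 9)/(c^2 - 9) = (c - 3)/(c + 3)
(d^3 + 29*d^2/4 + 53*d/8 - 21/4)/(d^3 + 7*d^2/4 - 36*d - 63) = (d - 1/2)/(d - 6)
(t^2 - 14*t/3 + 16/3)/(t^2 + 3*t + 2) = (3*t^2 - 14*t + 16)/(3*(t^2 + 3*t + 2))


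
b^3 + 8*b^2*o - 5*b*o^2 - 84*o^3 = (b - 3*o)*(b + 4*o)*(b + 7*o)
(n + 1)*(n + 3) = n^2 + 4*n + 3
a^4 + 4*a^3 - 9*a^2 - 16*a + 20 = (a - 2)*(a - 1)*(a + 2)*(a + 5)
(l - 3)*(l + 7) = l^2 + 4*l - 21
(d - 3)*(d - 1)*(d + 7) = d^3 + 3*d^2 - 25*d + 21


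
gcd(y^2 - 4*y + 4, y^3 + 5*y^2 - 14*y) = y - 2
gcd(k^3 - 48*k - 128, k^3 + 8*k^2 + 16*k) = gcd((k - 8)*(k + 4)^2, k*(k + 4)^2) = k^2 + 8*k + 16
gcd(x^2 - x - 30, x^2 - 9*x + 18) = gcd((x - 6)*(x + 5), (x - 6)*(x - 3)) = x - 6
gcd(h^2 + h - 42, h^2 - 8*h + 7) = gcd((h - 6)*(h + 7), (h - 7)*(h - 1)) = 1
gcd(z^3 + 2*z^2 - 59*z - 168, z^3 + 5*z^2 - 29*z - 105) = z^2 + 10*z + 21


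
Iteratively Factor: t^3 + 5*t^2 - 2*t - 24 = (t - 2)*(t^2 + 7*t + 12) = (t - 2)*(t + 4)*(t + 3)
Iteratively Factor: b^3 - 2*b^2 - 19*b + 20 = (b - 5)*(b^2 + 3*b - 4) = (b - 5)*(b - 1)*(b + 4)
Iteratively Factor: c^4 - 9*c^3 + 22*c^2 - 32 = (c + 1)*(c^3 - 10*c^2 + 32*c - 32) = (c - 4)*(c + 1)*(c^2 - 6*c + 8) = (c - 4)^2*(c + 1)*(c - 2)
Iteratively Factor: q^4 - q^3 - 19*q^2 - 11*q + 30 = (q + 3)*(q^3 - 4*q^2 - 7*q + 10) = (q - 5)*(q + 3)*(q^2 + q - 2) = (q - 5)*(q - 1)*(q + 3)*(q + 2)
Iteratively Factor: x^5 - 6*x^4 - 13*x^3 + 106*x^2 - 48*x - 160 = (x + 4)*(x^4 - 10*x^3 + 27*x^2 - 2*x - 40) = (x - 4)*(x + 4)*(x^3 - 6*x^2 + 3*x + 10) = (x - 4)*(x - 2)*(x + 4)*(x^2 - 4*x - 5) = (x - 4)*(x - 2)*(x + 1)*(x + 4)*(x - 5)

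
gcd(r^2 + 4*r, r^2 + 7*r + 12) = r + 4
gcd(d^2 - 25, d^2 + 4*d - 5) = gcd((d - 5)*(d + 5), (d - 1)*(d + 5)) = d + 5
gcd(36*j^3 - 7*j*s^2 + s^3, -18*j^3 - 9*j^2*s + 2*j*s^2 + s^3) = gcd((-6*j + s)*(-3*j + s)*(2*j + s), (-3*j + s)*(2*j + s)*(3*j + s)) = -6*j^2 - j*s + s^2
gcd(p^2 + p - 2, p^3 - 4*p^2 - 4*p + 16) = p + 2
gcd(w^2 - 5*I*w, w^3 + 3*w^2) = w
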